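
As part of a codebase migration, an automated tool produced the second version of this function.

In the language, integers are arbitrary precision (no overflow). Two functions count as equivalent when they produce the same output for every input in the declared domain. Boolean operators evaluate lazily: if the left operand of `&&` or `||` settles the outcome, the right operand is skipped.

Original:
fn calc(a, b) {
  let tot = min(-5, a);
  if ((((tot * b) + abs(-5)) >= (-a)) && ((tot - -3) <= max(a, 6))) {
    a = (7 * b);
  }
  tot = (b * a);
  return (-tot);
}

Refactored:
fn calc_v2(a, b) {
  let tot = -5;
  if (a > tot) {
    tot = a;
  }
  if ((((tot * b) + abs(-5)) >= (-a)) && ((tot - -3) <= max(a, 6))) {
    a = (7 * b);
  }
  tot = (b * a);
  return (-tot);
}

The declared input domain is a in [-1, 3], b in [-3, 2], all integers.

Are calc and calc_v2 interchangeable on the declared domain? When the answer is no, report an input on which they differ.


These are not equivalent — on a=-1, b=1 the outputs split (1 vs -7).
calc: tot becomes -5; next ((((tot * b) + abs(-5)) >= (-a)) && ((tot - -3) <= max(a, 6))) evaluates to false; next tot becomes -1; next final value 1
calc_v2: tot becomes -5; next (a > tot) evaluates to true; next tot becomes -1; next ((((tot * b) + abs(-5)) >= (-a)) && ((tot - -3) <= max(a, 6))) evaluates to true; next a becomes 7; next tot becomes 7; next final value -7
verdict: not equivalent; witness: a=-1, b=1


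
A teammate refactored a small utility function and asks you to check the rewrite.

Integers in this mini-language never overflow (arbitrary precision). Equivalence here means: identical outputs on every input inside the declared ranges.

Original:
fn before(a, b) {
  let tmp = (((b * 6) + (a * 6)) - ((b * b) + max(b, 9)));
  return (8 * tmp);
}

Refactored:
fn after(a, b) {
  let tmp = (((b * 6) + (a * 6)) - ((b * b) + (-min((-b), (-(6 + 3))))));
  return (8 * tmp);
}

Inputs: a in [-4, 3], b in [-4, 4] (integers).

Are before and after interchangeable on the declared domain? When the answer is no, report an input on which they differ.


Side by side, the visible changes include: constant usage differs; and arithmetic usage differs; and min/max/abs usage differs.
Tracing a=-3, b=1: before: tmp := -22 | result -176 | after: tmp := -22 | result -176 — matching result -176.
Checked all 72 inputs in the declared domain: the outputs agree on every one.
verdict: equivalent


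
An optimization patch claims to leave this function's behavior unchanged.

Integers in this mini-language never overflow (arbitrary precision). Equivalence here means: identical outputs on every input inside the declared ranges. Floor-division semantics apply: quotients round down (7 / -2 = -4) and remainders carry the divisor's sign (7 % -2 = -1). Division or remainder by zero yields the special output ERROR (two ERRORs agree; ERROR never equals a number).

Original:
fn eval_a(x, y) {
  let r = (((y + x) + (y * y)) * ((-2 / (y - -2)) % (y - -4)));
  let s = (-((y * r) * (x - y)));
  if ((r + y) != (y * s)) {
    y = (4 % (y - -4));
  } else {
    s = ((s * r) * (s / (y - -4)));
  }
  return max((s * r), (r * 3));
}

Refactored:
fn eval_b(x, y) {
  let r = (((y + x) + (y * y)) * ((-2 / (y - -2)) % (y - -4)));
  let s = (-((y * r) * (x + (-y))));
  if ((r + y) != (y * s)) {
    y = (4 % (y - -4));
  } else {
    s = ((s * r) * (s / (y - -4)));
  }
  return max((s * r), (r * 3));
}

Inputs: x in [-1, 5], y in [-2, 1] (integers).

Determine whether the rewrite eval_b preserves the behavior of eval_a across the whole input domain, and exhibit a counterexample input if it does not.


Differences: arithmetic usage differs — yet all 28 inputs agree.
verdict: equivalent


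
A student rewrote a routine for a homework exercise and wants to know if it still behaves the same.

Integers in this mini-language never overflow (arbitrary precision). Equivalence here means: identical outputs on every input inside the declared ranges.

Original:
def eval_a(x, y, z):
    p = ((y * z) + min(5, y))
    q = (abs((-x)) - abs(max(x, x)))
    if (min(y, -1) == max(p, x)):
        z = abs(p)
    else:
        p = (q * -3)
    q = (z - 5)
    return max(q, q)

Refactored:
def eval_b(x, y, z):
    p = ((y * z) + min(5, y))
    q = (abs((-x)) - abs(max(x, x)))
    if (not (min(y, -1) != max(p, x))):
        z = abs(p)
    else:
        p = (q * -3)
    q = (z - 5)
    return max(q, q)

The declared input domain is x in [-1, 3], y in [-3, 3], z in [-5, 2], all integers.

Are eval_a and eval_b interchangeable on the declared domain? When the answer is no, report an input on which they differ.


This is a faithful refactor — comparison usage differs, and boolean connective usage differs, but the computed results match everywhere.
One worked example (x=1, y=1, z=-1) — eval_a: p = 0; q = 0; (min(y, -1) == max(p, x)) -> false; p = 0; q = -6; return -6; eval_b: p = 0; q = 0; (not (min(y, -1) != max(p, x))) -> false; p = 0; q = -6; return -6; agreement on -6.
Sweeping the whole domain (280 inputs) finds no disagreement.
verdict: equivalent


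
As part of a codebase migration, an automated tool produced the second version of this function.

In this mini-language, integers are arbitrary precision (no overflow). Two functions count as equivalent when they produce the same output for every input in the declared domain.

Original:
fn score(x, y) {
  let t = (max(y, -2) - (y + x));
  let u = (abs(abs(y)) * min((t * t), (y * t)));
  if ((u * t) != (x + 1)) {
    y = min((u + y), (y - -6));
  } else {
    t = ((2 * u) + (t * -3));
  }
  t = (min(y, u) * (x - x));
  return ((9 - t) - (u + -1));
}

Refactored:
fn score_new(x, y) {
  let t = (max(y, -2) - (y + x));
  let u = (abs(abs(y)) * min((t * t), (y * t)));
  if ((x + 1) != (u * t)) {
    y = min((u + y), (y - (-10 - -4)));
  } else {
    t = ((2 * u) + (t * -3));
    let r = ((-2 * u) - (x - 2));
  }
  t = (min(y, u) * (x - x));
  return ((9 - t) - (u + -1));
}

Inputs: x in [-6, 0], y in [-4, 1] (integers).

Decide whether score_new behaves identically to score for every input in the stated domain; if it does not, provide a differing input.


The two versions differ — the changes include statement counts differ, plus local variable names differ, plus constant usage differs, plus arithmetic usage differs.
One worked example (x=-6, y=-1) — score: t := 6 | u := -6 | ((u * t) != (x + 1)): true | y := -7 | t := 0 | result 16; score_new: t := 6 | u := -6 | ((x + 1) != (u * t)): true | y := -7 | t := 0 | result 16; agreement on 16.
Sweeping the whole domain (42 inputs) finds no disagreement.
verdict: equivalent


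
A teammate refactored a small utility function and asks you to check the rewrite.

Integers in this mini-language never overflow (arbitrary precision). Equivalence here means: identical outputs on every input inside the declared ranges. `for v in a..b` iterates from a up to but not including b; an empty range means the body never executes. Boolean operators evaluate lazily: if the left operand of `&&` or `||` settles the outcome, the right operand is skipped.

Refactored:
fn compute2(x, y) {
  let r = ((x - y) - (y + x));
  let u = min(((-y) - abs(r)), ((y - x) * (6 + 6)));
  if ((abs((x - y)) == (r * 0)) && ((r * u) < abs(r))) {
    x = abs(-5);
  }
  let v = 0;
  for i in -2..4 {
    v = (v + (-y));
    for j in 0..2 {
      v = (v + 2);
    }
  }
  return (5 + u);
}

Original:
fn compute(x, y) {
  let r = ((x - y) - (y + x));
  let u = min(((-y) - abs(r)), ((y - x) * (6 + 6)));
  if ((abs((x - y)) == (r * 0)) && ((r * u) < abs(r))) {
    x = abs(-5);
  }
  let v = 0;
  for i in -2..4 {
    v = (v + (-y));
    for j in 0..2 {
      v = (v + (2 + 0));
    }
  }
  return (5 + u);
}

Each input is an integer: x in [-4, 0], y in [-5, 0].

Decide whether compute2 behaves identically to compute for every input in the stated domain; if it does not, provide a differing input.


Differences: arithmetic usage differs; constant usage differs — yet all 30 inputs agree.
verdict: equivalent


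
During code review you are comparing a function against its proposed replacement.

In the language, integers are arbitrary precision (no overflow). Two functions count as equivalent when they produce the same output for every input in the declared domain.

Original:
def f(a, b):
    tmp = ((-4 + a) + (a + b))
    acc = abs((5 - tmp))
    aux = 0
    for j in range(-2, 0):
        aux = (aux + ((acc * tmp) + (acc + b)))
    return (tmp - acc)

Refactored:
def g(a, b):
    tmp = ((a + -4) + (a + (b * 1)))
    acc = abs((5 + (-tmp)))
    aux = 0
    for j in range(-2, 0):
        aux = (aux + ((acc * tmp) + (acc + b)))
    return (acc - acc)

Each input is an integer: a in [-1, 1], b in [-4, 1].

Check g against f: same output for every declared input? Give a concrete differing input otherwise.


Consider the input a=-1, b=-4.
f: tmp := -10 | acc := 15 | aux := 0 | iter j=-2: | aux := -139 | iter j=-1: | aux := -278 | result -25
g: tmp := -10 | acc := 15 | aux := 0 | iter j=-2: | aux := -139 | iter j=-1: | aux := -278 | result 0
-25 against 0: the behavior changed.
verdict: not equivalent; witness: a=-1, b=-4


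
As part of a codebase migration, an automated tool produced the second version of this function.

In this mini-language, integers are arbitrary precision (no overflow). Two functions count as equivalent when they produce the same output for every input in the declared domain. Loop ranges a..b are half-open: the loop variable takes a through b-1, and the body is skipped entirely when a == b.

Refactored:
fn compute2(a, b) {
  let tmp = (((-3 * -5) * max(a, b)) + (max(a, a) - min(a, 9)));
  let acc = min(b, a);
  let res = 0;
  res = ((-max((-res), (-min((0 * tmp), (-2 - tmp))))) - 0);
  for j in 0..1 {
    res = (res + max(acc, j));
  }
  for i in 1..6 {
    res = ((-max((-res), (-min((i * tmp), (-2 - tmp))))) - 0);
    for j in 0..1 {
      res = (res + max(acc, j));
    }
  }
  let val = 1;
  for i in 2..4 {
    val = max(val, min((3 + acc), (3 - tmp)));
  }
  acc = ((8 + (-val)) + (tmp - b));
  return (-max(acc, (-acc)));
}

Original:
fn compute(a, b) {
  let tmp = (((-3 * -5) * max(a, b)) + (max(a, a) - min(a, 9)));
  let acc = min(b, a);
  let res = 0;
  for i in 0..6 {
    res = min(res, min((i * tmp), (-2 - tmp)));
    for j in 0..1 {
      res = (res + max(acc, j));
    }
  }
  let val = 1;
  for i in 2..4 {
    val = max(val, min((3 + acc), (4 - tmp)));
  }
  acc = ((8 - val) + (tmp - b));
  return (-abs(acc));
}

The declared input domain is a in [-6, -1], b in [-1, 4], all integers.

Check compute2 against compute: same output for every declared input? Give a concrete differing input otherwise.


The one real change (`4` became `3`) has no effect anywhere in the declared ranges.
As a probe, take a=-5, b=-1: compute runs tmp = -15; acc = -5; res = 0; [i=0]; res = 0; [j=0]; res = 0; [i=1]; res = -15; [j=0]; res = -15; [i=2]; res = -30; [j=0]; res = -30; [i=3]; res = -45; [j=0]; res = -45; [i=4]; res = -60; [j=0]; res = -60; [i=5]; res = -75; [j=0]; res = -75; val = 1; [i=2]; val = 1; [i=3]; val = 1; acc = -7; return -7; compute2 runs tmp = -15; acc = -5; res = 0; res = 0; [j=0]; res = 0; [i=1]; res = -15; [j=0]; res = -15; [i=2]; res = -30; [j=0]; res = -30; [i=3]; res = -45; [j=0]; res = -45; [i=4]; res = -60; [j=0]; res = -60; [i=5]; res = -75; [j=0]; res = -75; val = 1; [i=2]; val = 1; [i=3]; val = 1; acc = -7; return -7; both end at -7.
Every one of the 36 inputs gives matching results.
verdict: equivalent


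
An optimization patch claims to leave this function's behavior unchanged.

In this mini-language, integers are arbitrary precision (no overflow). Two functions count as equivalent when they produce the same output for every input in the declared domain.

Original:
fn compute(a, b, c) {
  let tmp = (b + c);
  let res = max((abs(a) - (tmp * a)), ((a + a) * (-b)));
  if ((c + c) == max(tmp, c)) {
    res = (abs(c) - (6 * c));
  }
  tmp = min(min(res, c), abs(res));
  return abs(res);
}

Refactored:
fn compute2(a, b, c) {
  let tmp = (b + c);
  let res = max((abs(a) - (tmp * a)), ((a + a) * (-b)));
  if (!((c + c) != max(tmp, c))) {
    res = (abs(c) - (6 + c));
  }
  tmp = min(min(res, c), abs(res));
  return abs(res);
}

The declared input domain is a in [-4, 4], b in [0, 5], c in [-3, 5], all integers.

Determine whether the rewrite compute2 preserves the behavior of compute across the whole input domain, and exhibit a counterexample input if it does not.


Input a=-4, b=0, c=0: 0 from compute versus 6 from compute2.
verdict: not equivalent; witness: a=-4, b=0, c=0


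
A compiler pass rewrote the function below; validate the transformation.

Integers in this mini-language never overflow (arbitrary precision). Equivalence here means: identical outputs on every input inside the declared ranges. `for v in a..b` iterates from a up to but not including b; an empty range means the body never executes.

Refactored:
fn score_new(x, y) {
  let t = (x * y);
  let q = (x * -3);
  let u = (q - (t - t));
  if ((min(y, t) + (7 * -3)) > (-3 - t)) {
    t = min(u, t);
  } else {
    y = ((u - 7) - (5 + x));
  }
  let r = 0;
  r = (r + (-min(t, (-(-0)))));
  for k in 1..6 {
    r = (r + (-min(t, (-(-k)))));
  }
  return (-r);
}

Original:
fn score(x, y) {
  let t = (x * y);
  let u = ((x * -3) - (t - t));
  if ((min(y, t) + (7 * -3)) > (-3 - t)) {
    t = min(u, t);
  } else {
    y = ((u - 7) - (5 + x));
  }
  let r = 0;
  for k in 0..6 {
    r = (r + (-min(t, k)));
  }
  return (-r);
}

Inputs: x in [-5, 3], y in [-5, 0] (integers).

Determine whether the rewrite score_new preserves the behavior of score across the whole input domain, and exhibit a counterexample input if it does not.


Equivalent — the differences include loop structure differs, plus constant usage differs, plus local variable names differ, plus statement counts differ, plus min/max/abs usage differs, plus arithmetic usage differs, yet no declared input distinguishes the two.
One worked example (x=0, y=-5) — score: t = 0; u = 0; ((min(y, t) + (7 * -3)) > (-3 - t)) -> false; y = -12; r = 0; [k=0]; r = 0; [k=1]; r = 0; [k=2]; r = 0; [k=3]; r = 0; [k=4]; r = 0; [k=5]; r = 0; return 0; score_new: t = 0; q = 0; u = 0; ((min(y, t) + (7 * -3)) > (-3 - t)) -> false; y = -12; r = 0; r = 0; [k=1]; r = 0; [k=2]; r = 0; [k=3]; r = 0; [k=4]; r = 0; [k=5]; r = 0; return 0; agreement on 0.
An exhaustive pass over the 54 declared inputs shows identical outputs.
verdict: equivalent


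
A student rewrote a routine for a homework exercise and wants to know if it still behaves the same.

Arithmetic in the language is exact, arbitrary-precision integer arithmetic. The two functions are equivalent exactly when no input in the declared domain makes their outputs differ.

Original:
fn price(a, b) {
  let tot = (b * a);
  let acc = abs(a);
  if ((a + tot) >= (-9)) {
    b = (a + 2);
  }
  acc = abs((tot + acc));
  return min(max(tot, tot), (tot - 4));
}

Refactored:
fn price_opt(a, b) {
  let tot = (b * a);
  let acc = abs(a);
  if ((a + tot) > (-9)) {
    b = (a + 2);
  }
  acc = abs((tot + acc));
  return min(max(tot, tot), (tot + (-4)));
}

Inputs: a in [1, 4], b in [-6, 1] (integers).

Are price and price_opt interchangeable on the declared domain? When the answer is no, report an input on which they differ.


Equivalent. The one real change (`((a + tot) >= (-9))` became `((a + tot) > (-9))`) has no effect anywhere in the declared ranges.
An exhaustive pass over the 32 declared inputs shows identical outputs.
As a probe, take a=1, b=-3: price runs tot becomes -3; next acc becomes 1; next ((a + tot) >= (-9)) evaluates to true; next b becomes 3; next acc becomes 2; next final value -7; price_opt runs tot becomes -3; next acc becomes 1; next ((a + tot) > (-9)) evaluates to true; next b becomes 3; next acc becomes 2; next final value -7; both end at -7.
verdict: equivalent


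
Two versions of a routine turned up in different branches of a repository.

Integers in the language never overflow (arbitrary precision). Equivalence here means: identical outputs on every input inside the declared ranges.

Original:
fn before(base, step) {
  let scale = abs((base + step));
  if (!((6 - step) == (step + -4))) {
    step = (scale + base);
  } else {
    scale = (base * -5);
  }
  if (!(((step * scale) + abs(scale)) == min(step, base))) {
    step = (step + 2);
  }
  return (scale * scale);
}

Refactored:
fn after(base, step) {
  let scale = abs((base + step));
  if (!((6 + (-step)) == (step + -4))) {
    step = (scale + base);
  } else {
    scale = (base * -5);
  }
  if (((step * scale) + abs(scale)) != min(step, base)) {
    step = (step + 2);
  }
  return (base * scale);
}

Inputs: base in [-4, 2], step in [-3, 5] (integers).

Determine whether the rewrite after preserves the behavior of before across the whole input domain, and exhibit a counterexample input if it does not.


Try base=-4, step=-3.
before: scale = 7; (!((6 - step) == (step + -4))) -> true; step = 3; (!(((step * scale) + abs(scale)) == min(step, base))) -> true; step = 5; return 49
after: scale = 7; (!((6 + (-step)) == (step + -4))) -> true; step = 3; (((step * scale) + abs(scale)) != min(step, base)) -> true; step = 5; return -28
49 vs -28 — the two versions disagree here.
verdict: not equivalent; witness: base=-4, step=-3


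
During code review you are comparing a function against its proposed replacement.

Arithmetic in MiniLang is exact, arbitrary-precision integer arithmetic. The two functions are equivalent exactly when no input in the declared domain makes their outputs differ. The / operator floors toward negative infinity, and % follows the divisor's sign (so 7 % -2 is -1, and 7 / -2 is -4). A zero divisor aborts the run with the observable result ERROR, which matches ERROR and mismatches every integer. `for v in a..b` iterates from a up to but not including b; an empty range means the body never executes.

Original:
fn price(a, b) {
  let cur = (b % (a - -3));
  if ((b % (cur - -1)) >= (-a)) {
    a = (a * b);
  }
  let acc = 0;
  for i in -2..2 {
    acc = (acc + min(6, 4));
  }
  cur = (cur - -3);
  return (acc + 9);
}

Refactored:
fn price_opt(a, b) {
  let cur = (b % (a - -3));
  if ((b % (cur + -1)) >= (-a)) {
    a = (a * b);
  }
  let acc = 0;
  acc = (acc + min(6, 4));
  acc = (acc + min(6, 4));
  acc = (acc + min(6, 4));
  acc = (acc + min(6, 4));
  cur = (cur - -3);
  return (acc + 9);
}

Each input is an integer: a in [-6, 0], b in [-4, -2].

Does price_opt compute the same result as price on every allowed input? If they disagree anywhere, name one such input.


These are not equivalent — on a=-6, b=-4 the outputs split (ERROR vs 25).
price: cur = -1; division by zero -> ERROR
price_opt: cur = -1; ((b % (cur + -1)) >= (-a)) -> false; acc = 0; acc = 4; acc = 8; acc = 12; acc = 16; cur = 2; return 25
verdict: not equivalent; witness: a=-6, b=-4


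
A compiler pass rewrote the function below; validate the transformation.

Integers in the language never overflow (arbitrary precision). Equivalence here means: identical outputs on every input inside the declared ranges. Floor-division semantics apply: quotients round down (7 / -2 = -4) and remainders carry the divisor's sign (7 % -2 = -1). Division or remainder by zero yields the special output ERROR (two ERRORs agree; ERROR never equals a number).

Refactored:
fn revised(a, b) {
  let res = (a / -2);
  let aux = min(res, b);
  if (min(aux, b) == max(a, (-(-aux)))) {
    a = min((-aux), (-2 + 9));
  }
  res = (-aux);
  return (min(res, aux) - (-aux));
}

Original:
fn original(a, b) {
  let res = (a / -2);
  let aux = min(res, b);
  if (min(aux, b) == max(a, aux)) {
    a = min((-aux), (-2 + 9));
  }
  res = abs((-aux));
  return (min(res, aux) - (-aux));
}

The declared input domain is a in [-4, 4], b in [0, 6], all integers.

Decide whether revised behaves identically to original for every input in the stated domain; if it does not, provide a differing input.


There is a counterexample at a=-4, b=1: 2 on one side, 0 on the other.
original: res becomes 2; next aux becomes 1; next (min(aux, b) == max(a, aux)) evaluates to true; next a becomes -1; next res becomes 1; next final value 2
revised: res becomes 2; next aux becomes 1; next (min(aux, b) == max(a, (-(-aux)))) evaluates to true; next a becomes -1; next res becomes -1; next final value 0
verdict: not equivalent; witness: a=-4, b=1


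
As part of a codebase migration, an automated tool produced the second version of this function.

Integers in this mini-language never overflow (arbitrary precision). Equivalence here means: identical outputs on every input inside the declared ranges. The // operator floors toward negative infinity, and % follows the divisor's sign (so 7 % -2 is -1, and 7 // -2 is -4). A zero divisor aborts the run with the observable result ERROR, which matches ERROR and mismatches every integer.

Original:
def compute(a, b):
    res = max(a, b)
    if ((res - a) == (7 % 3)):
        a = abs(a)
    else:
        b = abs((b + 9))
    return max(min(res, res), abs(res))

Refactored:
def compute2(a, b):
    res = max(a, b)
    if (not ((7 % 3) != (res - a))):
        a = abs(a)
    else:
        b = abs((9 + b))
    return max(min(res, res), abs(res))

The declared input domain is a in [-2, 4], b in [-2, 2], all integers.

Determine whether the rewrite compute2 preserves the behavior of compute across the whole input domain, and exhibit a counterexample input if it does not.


Differences: boolean connective usage differs; also comparison usage differs — yet all 35 inputs agree.
verdict: equivalent


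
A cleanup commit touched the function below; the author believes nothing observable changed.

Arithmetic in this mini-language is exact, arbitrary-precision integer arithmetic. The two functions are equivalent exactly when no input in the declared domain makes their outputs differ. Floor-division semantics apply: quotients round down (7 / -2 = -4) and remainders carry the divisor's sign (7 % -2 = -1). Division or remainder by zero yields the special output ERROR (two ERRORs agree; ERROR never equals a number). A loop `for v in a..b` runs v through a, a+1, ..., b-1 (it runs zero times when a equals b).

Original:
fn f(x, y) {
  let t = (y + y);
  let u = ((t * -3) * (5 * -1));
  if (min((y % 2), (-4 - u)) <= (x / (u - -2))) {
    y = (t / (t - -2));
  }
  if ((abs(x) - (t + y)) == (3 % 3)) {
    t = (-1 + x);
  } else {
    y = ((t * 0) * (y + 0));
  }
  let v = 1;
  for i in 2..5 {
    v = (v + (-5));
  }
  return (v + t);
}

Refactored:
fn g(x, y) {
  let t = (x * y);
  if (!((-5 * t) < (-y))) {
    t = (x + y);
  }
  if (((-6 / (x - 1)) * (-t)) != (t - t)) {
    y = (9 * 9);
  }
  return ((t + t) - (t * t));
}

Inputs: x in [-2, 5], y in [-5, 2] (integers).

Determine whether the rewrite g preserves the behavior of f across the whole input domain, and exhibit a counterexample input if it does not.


Input x=-2, y=-5: -24 from f versus -80 from g.
verdict: not equivalent; witness: x=-2, y=-5


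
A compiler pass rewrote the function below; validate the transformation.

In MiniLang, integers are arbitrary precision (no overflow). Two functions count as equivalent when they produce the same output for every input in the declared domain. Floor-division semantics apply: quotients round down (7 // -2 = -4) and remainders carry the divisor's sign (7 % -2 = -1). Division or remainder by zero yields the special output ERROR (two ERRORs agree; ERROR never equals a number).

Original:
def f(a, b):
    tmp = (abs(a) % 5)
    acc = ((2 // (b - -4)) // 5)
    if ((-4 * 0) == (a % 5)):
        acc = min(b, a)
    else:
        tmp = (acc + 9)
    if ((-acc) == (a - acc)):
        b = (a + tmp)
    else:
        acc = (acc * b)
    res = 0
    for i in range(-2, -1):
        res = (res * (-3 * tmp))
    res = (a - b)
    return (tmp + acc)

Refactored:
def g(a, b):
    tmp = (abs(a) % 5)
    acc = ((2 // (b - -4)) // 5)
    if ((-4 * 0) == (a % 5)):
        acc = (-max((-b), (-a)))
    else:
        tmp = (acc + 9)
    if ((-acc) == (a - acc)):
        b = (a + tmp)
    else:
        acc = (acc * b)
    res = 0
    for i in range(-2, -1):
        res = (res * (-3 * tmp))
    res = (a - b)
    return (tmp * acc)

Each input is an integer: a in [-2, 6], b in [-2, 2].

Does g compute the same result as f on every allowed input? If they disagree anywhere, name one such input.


Run the pair on a=-2, b=-2.
f: tmp=2, then acc=0, then ((-4 * 0) == (a % 5)) is false, then tmp=9, then ((-acc) == (a - acc)) is false, then acc=0, then res=0, then (i=-2), then res=0, then res=0, then returns 9
g: tmp=2, then acc=0, then ((-4 * 0) == (a % 5)) is false, then tmp=9, then ((-acc) == (a - acc)) is false, then acc=0, then res=0, then (i=-2), then res=0, then res=0, then returns 0
9 against 0: the behavior changed.
verdict: not equivalent; witness: a=-2, b=-2


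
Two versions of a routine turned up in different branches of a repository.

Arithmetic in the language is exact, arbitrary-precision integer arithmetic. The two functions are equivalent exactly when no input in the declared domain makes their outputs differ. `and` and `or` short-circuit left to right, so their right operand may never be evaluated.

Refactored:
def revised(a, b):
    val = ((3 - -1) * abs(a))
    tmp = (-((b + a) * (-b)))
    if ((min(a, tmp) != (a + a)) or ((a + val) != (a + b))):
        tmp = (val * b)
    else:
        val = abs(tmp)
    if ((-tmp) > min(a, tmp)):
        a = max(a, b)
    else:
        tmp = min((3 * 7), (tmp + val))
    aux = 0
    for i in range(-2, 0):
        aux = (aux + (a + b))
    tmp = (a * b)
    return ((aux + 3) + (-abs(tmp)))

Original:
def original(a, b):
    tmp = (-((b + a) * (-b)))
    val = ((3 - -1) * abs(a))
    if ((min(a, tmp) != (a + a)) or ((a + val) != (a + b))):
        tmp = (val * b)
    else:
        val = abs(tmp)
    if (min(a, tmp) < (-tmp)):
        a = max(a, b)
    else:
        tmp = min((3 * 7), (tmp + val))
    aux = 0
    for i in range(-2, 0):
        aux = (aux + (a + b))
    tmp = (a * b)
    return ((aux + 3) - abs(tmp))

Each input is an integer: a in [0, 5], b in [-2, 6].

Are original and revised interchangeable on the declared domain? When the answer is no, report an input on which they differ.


Differences: arithmetic usage differs, plus comparison usage differs — yet all 54 inputs agree.
verdict: equivalent


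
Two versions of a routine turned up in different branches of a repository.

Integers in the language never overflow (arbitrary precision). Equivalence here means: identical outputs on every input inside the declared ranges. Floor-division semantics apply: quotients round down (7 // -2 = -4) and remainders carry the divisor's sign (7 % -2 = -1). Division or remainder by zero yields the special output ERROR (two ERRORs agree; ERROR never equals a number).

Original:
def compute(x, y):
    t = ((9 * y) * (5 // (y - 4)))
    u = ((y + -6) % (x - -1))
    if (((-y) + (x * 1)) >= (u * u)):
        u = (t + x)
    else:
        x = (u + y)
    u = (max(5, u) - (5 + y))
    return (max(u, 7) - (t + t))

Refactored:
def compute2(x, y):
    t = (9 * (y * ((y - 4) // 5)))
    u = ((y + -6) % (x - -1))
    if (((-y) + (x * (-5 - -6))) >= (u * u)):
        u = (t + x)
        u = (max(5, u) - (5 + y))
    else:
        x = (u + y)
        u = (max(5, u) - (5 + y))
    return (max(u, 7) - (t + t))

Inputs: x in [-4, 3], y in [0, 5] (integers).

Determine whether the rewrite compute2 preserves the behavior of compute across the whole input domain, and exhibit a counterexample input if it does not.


Take x=-4, y=1.
compute: t=-18, then u=-2, then (((-y) + (x * 1)) >= (u * u)) is false, then x=-1, then u=-1, then returns 43
compute2: t=-9, then u=-2, then (((-y) + (x * (-5 - -6))) >= (u * u)) is false, then x=-1, then u=-1, then returns 25
43 against 25: the behavior changed.
verdict: not equivalent; witness: x=-4, y=1


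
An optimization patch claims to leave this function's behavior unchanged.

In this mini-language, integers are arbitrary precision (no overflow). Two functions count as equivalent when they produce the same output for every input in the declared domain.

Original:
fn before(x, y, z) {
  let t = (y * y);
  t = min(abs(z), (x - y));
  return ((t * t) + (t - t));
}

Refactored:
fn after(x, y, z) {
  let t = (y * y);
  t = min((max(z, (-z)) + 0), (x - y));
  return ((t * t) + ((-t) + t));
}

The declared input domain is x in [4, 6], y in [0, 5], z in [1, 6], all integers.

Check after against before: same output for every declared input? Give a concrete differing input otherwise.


Behavior is preserved: although arithmetic usage differs, plus constant usage differs, plus min/max/abs usage differs, the outputs never diverge.
As a probe, take x=5, y=5, z=2: before runs t=25, then t=0, then returns 0; after runs t=25, then t=0, then returns 0; both end at 0.
Checked all 108 inputs in the declared domain: the outputs agree on every one.
verdict: equivalent


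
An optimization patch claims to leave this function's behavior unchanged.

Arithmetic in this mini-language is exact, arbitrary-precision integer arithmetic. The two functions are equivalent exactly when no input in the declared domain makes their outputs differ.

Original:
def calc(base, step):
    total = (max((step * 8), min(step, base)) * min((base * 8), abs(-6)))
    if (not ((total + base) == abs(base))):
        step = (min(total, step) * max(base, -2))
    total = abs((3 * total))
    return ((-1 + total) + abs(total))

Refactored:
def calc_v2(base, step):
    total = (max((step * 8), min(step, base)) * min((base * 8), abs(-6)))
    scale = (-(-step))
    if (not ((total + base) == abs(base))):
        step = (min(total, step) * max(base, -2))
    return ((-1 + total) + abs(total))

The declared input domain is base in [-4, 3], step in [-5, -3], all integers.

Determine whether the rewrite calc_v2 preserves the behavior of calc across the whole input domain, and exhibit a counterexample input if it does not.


Run the pair on base=-4, step=-5.
calc: total becomes 160; next (not ((total + base) == abs(base))) evaluates to true; next step becomes 10; next total becomes 480; next final value 959
calc_v2: total becomes 160; next scale becomes -5; next (not ((total + base) == abs(base))) evaluates to true; next step becomes 10; next final value 319
959 against 319: the behavior changed.
verdict: not equivalent; witness: base=-4, step=-5


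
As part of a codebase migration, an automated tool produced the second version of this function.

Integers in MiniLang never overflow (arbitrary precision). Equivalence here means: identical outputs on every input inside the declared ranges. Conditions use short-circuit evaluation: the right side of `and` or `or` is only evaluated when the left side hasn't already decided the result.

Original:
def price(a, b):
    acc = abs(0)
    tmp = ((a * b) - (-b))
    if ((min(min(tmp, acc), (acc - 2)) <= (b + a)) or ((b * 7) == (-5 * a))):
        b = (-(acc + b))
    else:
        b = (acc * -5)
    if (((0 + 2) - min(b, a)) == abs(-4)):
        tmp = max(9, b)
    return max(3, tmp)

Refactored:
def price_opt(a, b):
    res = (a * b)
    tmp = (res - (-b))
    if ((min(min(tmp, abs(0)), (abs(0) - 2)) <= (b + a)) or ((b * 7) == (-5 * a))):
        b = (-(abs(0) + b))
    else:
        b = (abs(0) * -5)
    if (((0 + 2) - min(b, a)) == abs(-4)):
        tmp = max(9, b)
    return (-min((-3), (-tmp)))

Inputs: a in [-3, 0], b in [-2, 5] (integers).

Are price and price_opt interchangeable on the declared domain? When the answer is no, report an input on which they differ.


Side by side, the visible changes include: constant usage differs, plus min/max/abs usage differs, plus local variable names differ.
As a probe, take a=-1, b=3: price runs acc becomes 0; next tmp becomes 0; next ((min(min(tmp, acc), (acc - 2)) <= (b + a)) or ((b * 7) == (-5 * a))) evaluates to true; next b becomes -3; next (((0 + 2) - min(b, a)) == abs(-4)) evaluates to false; next final value 3; price_opt runs res becomes -3; next tmp becomes 0; next ((min(min(tmp, abs(0)), (abs(0) - 2)) <= (b + a)) or ((b * 7) == (-5 * a))) evaluates to true; next b becomes -3; next (((0 + 2) - min(b, a)) == abs(-4)) evaluates to false; next final value 3; both end at 3.
Every one of the 32 inputs gives matching results.
verdict: equivalent


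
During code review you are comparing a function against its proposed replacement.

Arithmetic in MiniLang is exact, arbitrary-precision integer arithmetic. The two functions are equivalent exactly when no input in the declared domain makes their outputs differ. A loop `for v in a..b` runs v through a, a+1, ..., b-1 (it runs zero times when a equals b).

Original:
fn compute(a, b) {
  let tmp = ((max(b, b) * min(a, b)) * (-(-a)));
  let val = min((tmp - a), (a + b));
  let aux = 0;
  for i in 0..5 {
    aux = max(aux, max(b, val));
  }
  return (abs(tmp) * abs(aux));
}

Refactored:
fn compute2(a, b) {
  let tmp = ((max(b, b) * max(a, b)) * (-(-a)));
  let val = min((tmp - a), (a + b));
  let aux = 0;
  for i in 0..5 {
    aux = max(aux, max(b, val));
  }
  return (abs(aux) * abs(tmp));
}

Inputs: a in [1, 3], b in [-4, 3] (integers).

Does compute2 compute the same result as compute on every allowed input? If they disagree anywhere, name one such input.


There is a counterexample at a=1, b=2: 4 on one side, 12 on the other.
compute: tmp=2, then val=1, then aux=0, then (i=0), then aux=2, then (i=1), then aux=2, then (i=2), then aux=2, then (i=3), then aux=2, then (i=4), then aux=2, then returns 4
compute2: tmp=4, then val=3, then aux=0, then (i=0), then aux=3, then (i=1), then aux=3, then (i=2), then aux=3, then (i=3), then aux=3, then (i=4), then aux=3, then returns 12
verdict: not equivalent; witness: a=1, b=2


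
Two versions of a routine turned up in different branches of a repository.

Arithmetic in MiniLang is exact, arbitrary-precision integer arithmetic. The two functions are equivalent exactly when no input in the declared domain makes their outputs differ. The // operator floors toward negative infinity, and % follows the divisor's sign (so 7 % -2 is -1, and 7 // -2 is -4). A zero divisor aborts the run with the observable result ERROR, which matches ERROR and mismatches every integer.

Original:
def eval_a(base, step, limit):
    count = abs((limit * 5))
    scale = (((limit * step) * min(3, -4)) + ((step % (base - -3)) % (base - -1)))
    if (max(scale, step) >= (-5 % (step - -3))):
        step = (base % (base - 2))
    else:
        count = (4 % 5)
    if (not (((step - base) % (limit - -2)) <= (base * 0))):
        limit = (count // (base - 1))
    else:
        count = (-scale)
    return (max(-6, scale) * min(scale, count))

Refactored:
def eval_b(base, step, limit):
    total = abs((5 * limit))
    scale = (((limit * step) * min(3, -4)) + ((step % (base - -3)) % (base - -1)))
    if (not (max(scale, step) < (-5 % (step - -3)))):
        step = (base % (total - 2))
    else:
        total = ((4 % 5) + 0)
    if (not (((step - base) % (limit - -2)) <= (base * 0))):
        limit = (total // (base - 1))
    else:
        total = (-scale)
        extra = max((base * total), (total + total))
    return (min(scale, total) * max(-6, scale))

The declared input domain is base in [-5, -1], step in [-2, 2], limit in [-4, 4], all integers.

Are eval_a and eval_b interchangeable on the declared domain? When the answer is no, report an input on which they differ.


Try base=-5, step=-2, limit=3.
eval_a: count = 15; scale = 24; (max(scale, step) >= (-5 % (step - -3))) -> true; step = -5; (not (((step - base) % (limit - -2)) <= (base * 0))) -> false; count = -24; return -576
eval_b: total = 15; scale = 24; (not (max(scale, step) < (-5 % (step - -3)))) -> true; step = 8; (not (((step - base) % (limit - -2)) <= (base * 0))) -> true; limit = -3; return 360
-576 against 360: the behavior changed.
verdict: not equivalent; witness: base=-5, step=-2, limit=3


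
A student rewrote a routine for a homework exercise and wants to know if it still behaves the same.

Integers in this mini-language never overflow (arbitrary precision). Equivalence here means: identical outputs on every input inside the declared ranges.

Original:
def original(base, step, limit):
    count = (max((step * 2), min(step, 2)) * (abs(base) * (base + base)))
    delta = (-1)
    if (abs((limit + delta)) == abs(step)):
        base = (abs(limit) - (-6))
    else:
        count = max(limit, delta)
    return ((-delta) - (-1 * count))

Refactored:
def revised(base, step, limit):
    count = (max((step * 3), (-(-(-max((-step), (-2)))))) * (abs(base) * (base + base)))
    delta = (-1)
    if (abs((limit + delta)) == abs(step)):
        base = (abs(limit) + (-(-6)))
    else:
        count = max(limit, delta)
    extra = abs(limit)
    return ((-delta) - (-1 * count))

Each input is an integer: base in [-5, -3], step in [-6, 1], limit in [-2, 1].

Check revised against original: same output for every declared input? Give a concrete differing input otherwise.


Try base=-5, step=1, limit=0.
original: count = -100; delta = -1; (abs((limit + delta)) == abs(step)) -> true; base = 6; return -99
revised: count = -150; delta = -1; (abs((limit + delta)) == abs(step)) -> true; base = 6; extra = 0; return -149
-99 against -149: the behavior changed.
verdict: not equivalent; witness: base=-5, step=1, limit=0


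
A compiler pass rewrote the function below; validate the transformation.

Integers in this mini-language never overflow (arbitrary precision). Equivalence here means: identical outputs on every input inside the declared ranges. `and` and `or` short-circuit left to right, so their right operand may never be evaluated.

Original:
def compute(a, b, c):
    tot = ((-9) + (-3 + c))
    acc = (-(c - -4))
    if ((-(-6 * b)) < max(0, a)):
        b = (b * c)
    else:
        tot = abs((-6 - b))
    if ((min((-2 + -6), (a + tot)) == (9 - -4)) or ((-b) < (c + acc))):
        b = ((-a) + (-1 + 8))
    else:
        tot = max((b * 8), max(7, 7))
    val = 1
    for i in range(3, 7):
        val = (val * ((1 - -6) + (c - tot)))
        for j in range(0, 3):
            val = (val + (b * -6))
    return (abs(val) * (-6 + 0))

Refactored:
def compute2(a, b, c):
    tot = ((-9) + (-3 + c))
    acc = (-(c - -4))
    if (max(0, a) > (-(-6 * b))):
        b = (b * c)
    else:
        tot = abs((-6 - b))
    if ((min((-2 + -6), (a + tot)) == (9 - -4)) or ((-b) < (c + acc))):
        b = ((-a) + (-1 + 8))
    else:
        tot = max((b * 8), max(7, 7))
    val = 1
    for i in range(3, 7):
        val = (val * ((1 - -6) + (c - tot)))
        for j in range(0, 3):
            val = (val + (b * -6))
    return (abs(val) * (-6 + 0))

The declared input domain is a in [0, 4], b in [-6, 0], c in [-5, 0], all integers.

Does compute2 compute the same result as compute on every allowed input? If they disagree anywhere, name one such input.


The two are interchangeable: comparison usage differs, and every declared input agrees.
One worked example (a=0, b=-3, c=-4) — compute: tot becomes -16; next acc becomes 0; next ((-(-6 * b)) < max(0, a)) evaluates to true; next b becomes 12; next ((min((-2 + -6), (a + tot)) == (9 - -4)) or ((-b) < (c + acc))) evaluates to true; next b becomes 7; next val becomes 1; next at i=3:; next val becomes 19; next at j=0:; next val becomes -23; next at j=1:; next val becomes -65; next at j=2:; next val becomes -107; next at i=4:; next val becomes -2033; next at j=0:; next val becomes -2075; next at j=1:; next val becomes -2117; next at j=2:; next val becomes -2159; next at i=5:; next val becomes -41021; next at j=0:; next val becomes -41063; next at j=1:; next val becomes -41105; next at j=2:; next val becomes -41147; next at i=6:; next val becomes -781793; next at j=0:; next val becomes -781835; next at j=1:; next val becomes -781877; next at j=2:; next val becomes -781919; next final value -4691514; compute2: tot becomes -16; next acc becomes 0; next (max(0, a) > (-(-6 * b))) evaluates to true; next b becomes 12; next ((min((-2 + -6), (a + tot)) == (9 - -4)) or ((-b) < (c + acc))) evaluates to true; next b becomes 7; next val becomes 1; next at i=3:; next val becomes 19; next at j=0:; next val becomes -23; next at j=1:; next val becomes -65; next at j=2:; next val becomes -107; next at i=4:; next val becomes -2033; next at j=0:; next val becomes -2075; next at j=1:; next val becomes -2117; next at j=2:; next val becomes -2159; next at i=5:; next val becomes -41021; next at j=0:; next val becomes -41063; next at j=1:; next val becomes -41105; next at j=2:; next val becomes -41147; next at i=6:; next val becomes -781793; next at j=0:; next val becomes -781835; next at j=1:; next val becomes -781877; next at j=2:; next val becomes -781919; next final value -4691514; agreement on -4691514.
Sweeping the whole domain (210 inputs) finds no disagreement.
verdict: equivalent
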